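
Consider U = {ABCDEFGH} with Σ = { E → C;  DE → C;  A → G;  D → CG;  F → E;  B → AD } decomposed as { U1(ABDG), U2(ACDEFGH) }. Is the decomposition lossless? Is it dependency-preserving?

lossy but dependency-preserving

Lossless test: (ADG)⁺ = {ACDG}, which is a superkey of neither fragment — lossy.
Dependency preservation: every FD's attributes lie within a single fragment, so each can be enforced locally — preserved.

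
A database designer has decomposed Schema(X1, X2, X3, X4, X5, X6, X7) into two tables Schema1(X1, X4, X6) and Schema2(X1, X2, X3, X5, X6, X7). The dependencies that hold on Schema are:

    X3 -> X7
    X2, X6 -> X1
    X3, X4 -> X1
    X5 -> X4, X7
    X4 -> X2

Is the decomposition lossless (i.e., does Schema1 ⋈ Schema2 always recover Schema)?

Common attributes: Schema1 ∩ Schema2 = {X1, X6}.
No dependency enlarges {X1, X6}, so (X1, X6)⁺ = {X1, X6}.
The closure contains neither all of Schema1 = {X1, X4, X6} nor all of Schema2 = {X1, X2, X3, X5, X6, X7}, so the common attributes are not a superkey of either fragment. The join is lossy.

No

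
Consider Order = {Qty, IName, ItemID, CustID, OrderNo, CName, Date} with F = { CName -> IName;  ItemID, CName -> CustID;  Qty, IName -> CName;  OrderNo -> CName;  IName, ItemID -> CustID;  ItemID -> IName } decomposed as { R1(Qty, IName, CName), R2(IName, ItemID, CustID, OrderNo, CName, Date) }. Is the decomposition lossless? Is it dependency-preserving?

Lossless test: (IName, CName)⁺ = {IName, CName}, which is a superkey of neither fragment — lossy.
Dependency preservation: every FD's attributes lie within a single fragment, so each can be enforced locally — preserved.

lossy but dependency-preserving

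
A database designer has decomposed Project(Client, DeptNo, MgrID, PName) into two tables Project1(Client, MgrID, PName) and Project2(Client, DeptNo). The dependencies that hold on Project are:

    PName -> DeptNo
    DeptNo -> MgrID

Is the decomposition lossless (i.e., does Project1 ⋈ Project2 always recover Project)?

No

Common attributes: Project1 ∩ Project2 = {Client}.
No dependency enlarges {Client}, so (Client)⁺ = {Client}.
The closure contains neither all of Project1 = {Client, MgrID, PName} nor all of Project2 = {Client, DeptNo}, so the common attributes are not a superkey of either fragment. The join is lossy.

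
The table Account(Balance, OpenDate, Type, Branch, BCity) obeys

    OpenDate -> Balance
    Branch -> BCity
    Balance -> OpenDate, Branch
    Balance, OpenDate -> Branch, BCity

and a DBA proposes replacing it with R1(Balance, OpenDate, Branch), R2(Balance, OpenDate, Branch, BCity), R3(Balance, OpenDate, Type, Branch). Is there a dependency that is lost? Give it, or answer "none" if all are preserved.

OpenDate → Balance lies within R1.
Branch → BCity lies within R2.
Balance → OpenDate, Branch lies within R1.
Balance, OpenDate → Branch, BCity lies within R2.
Every dependency is enforceable on the fragments, so the decomposition is dependency-preserving.

none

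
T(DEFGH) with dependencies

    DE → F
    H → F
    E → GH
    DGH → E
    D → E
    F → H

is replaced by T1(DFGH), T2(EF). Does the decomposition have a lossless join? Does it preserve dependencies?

lossy and not dependency-preserving

Lossless test: (F)⁺ = {FH}, which is a superkey of neither fragment — lossy.
Dependency preservation: the restricted closure of {E} across the fragments never reaches {GH}, so E → GH cannot be enforced without a join — not preserved.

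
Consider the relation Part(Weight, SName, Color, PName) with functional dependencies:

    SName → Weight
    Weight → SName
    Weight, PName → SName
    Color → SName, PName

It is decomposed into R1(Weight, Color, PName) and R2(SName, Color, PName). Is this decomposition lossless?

Common attributes: R1 ∩ R2 = {Color, PName}.
Closure of {Color, PName}: Color → SName, PName applies, adding SName; SName → Weight applies, adding Weight. So (Color, PName)⁺ = {Weight, SName, Color, PName}.
This closure contains every attribute of R1, so R1 ∩ R2 → R1. The join is lossless.

Yes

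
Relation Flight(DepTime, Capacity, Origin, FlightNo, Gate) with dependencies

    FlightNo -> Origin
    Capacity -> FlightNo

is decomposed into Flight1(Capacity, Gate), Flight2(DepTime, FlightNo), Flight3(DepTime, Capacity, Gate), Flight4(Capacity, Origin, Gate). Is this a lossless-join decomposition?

Chase test. Columns are DepTime, Capacity, Origin, FlightNo, Gate; row i has aⱼ where attribute j ∈ Flighti, else bᵢⱼ.
Initial tableau (one row per fragment):
  row 1: b11 a2 b13 b14 a5
  row 2: a1 b22 b23 a4 b25
  row 3: a1 a2 b33 b34 a5
  row 4: b41 a2 a3 b44 a5
Rows 1 and 3 agree on Capacity; apply Capacity→FlightNo and equate their FlightNo entries.
Rows 1 and 4 agree on Capacity; apply Capacity→FlightNo and equate their FlightNo entries.
Rows 1 and 3 agree on FlightNo; apply FlightNo→Origin and equate their Origin entries.
Rows 1 and 4 agree on FlightNo; apply FlightNo→Origin and equate their Origin entries.
No row becomes fully distinguished — the join is lossy.

No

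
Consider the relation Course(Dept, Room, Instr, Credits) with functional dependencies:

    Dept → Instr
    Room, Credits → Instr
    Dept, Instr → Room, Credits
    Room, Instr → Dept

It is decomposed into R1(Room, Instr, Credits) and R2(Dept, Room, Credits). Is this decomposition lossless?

Common attributes: R1 ∩ R2 = {Room, Credits}.
Closure of {Room, Credits}: Room, Credits → Instr applies, adding Instr; Room, Instr → Dept applies, adding Dept. So (Room, Credits)⁺ = {Dept, Room, Instr, Credits}.
This closure contains every attribute of R1, so R1 ∩ R2 → R1. The join is lossless.

Yes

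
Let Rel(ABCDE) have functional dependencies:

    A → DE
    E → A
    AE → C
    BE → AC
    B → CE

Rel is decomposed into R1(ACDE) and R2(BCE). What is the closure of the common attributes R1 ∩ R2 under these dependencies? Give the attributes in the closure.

R1 ∩ R2 = {CE}.
E → A applies, adding A
A → DE applies, adding D
Closure: {ACDE}.

ACDE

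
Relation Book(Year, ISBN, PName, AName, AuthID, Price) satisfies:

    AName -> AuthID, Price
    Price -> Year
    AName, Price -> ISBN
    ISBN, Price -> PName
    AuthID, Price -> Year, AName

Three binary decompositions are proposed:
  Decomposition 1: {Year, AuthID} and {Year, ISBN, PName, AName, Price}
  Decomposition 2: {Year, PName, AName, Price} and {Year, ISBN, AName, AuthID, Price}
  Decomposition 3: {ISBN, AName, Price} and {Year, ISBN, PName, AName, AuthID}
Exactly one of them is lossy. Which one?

Decomposition 1

Decomposition 1: common = {Year}, closure = {Year} → lossy.
Decomposition 2: common = {Year, AName, Price}, closure = {Year, ISBN, PName, AName, AuthID, Price} → lossless.
Decomposition 3: common = {ISBN, AName}, closure = {Year, ISBN, PName, AName, AuthID, Price} → lossless.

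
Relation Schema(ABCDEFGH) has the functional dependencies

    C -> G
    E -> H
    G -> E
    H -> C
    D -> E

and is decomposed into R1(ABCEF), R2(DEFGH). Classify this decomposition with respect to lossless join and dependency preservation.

lossy but dependency-preserving

Lossless test: (EF)⁺ = {CEFGH}, which is a superkey of neither fragment — lossy.
Dependency preservation: C → G; H → C are not contained in any single fragment, but the restricted closure of each left-hand side across the fragments still reaches the right-hand side; the remaining FDs each lie inside some fragment. All dependencies are preserved.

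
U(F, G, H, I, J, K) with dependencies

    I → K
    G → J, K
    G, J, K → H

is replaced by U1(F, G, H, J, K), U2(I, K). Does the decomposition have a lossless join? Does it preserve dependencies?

lossy but dependency-preserving

Lossless test: (K)⁺ = {K}, which is a superkey of neither fragment — lossy.
Dependency preservation: every FD's attributes lie within a single fragment, so each can be enforced locally — preserved.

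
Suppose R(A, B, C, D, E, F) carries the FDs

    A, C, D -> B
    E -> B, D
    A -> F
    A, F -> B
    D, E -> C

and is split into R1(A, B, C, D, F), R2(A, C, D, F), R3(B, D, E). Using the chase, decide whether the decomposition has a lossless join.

No

Chase test. Columns are A, B, C, D, E, F; row i has aⱼ where attribute j ∈ Ri, else bᵢⱼ.
Initial tableau (one row per fragment):
  row 1: a1 a2 a3 a4 b15 a6
  row 2: a1 b22 a3 a4 b25 a6
  row 3: b31 a2 b33 a4 a5 b36
Rows 1 and 2 agree on A, C, D; apply A, C, D→B and equate their B entries.
No row becomes fully distinguished — the join is lossy.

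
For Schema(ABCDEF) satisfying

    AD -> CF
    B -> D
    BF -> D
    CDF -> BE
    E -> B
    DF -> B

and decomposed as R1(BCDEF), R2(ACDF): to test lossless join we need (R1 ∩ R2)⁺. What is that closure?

BCDEF

R1 ∩ R2 = {CDF}.
CDF → BE applies, adding BE
Closure: {BCDEF}.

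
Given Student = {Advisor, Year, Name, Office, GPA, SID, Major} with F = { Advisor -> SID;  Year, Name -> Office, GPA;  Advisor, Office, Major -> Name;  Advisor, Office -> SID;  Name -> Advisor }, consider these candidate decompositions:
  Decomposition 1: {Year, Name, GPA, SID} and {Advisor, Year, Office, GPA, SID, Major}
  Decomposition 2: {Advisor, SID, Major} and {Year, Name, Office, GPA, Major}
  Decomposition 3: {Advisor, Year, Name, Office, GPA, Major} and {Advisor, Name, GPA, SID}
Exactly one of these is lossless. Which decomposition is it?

Decomposition 1: common = {Year, GPA, SID}, closure = {Year, GPA, SID} → lossy.
Decomposition 2: common = {Major}, closure = {Major} → lossy.
Decomposition 3: common = {Advisor, Name, GPA}, closure = {Advisor, Name, GPA, SID} → lossless.

Decomposition 3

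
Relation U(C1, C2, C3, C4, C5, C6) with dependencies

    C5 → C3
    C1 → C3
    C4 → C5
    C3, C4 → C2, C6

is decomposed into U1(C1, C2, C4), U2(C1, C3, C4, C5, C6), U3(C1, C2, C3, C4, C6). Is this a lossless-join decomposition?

Chase test. Columns are C1, C2, C3, C4, C5, C6; row i has aⱼ where attribute j ∈ Ui, else bᵢⱼ.
Initial tableau (one row per fragment):
  row 1: a1 a2 b13 a4 b15 b16
  row 2: a1 b22 a3 a4 a5 a6
  row 3: a1 a2 a3 a4 b35 a6
Rows 1 and 2 agree on C1; apply C1→C3 and equate their C3 entries.
Rows 1 and 2 agree on C4; apply C4→C5 and equate their C5 entries.
Rows 1 and 3 agree on C4; apply C4→C5 and equate their C5 entries.
Rows 1 and 2 agree on C3, C4; apply C3, C4→C2, C6 and equate their C2, C6 entries.
Row 1 is now all distinguished symbols — the join is lossless.

Yes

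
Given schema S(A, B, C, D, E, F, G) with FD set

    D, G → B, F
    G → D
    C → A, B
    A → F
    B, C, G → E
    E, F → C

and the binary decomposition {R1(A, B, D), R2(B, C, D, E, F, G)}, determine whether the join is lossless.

No

Common attributes: R1 ∩ R2 = {B, D}.
No dependency enlarges {B, D}, so (B, D)⁺ = {B, D}.
The closure contains neither all of R1 = {A, B, D} nor all of R2 = {B, C, D, E, F, G}, so the common attributes are not a superkey of either fragment. The join is lossy.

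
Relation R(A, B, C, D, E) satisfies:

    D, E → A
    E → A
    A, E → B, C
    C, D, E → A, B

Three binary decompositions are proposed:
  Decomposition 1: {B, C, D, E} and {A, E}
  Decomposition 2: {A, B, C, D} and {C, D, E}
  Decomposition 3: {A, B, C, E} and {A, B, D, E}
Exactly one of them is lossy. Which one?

Decomposition 2

Decomposition 1: common = {E}, closure = {A, B, C, E} → lossless.
Decomposition 2: common = {C, D}, closure = {C, D} → lossy.
Decomposition 3: common = {A, B, E}, closure = {A, B, C, E} → lossless.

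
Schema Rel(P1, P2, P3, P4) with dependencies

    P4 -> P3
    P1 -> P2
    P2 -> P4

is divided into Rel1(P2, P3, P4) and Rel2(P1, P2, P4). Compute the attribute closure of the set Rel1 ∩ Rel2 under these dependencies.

Rel1 ∩ Rel2 = {P2, P4}.
P4 → P3 applies, adding P3
Closure: {P2, P3, P4}.

P2, P3, P4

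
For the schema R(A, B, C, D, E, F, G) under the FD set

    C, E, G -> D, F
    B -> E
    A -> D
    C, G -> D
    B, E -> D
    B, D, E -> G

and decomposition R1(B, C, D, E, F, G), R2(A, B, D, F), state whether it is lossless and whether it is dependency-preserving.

Lossless test: (B, D, F)⁺ = {B, D, E, F, G}, which is a superkey of neither fragment — lossy.
Dependency preservation: every FD's attributes lie within a single fragment, so each can be enforced locally — preserved.

lossy but dependency-preserving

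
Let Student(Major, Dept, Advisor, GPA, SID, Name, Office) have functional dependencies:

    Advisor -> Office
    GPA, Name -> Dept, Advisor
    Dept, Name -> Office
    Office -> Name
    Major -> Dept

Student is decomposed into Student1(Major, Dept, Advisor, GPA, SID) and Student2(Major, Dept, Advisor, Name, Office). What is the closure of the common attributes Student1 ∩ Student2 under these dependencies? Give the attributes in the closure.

Major, Dept, Advisor, Name, Office

Student1 ∩ Student2 = {Major, Dept, Advisor}.
Advisor → Office applies, adding Office
Office → Name applies, adding Name
Closure: {Major, Dept, Advisor, Name, Office}.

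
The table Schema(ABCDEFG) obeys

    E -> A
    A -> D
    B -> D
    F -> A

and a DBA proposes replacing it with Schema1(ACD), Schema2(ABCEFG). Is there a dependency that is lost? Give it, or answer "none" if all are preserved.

Check B → D: no single fragment contains all of {BD}, and the restricted closure of {B} across the fragments never reaches {D}.
E → A is preserved.
A → D is preserved.
F → A is preserved.

B -> D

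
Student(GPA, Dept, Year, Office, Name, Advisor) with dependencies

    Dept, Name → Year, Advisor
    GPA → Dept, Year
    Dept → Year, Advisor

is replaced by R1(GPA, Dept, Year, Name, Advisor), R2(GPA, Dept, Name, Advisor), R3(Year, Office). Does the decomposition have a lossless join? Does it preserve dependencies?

Lossless test (chase): Rows 1 and 2 agree on Dept, Name; apply Dept, Name→Year, Advisor and equate their Year, Advisor entries. No row becomes fully distinguished — the join is lossy.
Dependency preservation: every FD's attributes lie within a single fragment, so each can be enforced locally — preserved.

lossy but dependency-preserving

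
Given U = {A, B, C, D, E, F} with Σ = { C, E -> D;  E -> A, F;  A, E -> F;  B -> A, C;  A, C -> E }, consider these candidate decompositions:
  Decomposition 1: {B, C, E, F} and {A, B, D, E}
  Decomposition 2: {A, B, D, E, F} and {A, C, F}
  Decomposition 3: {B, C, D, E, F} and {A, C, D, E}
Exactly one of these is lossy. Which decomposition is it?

Decomposition 2

Decomposition 1: common = {B, E}, closure = {A, B, C, D, E, F} → lossless.
Decomposition 2: common = {A, F}, closure = {A, F} → lossy.
Decomposition 3: common = {C, D, E}, closure = {A, C, D, E, F} → lossless.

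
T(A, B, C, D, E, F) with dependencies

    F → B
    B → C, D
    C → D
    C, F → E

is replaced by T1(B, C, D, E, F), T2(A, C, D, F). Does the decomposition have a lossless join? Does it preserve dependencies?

lossless and dependency-preserving

Lossless test: (C, D, F)⁺ = {B, C, D, E, F}, which contains all of one fragment — lossless.
Dependency preservation: every FD's attributes lie within a single fragment, so each can be enforced locally — preserved.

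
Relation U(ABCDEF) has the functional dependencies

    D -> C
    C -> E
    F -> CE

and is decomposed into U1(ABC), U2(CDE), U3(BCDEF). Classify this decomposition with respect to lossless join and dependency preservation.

Lossless test (chase): Rows 1 and 2 agree on C; apply C→E and equate their E entries. No row becomes fully distinguished — the join is lossy.
Dependency preservation: every FD's attributes lie within a single fragment, so each can be enforced locally — preserved.

lossy but dependency-preserving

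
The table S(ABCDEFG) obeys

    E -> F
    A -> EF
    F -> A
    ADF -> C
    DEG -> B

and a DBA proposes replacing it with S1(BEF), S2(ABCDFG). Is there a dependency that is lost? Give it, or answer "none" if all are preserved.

E → F lies within S1.
A → EF: restricted closure across fragments reaches EF.
F → A lies within S2.
ADF → C lies within S2.
DEG → B: restricted closure across fragments reaches B.
Every dependency is enforceable on the fragments, so the decomposition is dependency-preserving.

none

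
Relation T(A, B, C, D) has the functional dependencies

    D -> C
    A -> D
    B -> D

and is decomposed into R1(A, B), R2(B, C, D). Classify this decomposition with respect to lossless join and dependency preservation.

Lossless test: (B)⁺ = {B, C, D}, which contains all of one fragment — lossless.
Dependency preservation: the restricted closure of {A} across the fragments never reaches {D}, so A → D cannot be enforced without a join — not preserved.

lossless but not dependency-preserving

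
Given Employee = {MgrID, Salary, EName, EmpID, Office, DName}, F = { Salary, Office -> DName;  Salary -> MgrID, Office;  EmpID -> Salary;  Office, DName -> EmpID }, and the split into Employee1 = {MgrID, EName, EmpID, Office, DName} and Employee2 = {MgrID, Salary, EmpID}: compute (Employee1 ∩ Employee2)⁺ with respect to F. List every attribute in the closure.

Employee1 ∩ Employee2 = {MgrID, EmpID}.
EmpID → Salary applies, adding Salary
Salary → MgrID, Office applies, adding Office
Salary, Office → DName applies, adding DName
Closure: {MgrID, Salary, EmpID, Office, DName}.

MgrID, Salary, EmpID, Office, DName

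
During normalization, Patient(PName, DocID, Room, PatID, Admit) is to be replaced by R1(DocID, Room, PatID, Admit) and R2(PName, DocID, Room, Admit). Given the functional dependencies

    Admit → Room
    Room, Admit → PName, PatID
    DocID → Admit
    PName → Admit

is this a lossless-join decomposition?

Yes

Common attributes: R1 ∩ R2 = {DocID, Room, Admit}.
Closure of {DocID, Room, Admit}: Room, Admit → PName, PatID applies, adding PName, PatID. So (DocID, Room, Admit)⁺ = {PName, DocID, Room, PatID, Admit}.
This closure contains every attribute of R1, so R1 ∩ R2 → R1. The join is lossless.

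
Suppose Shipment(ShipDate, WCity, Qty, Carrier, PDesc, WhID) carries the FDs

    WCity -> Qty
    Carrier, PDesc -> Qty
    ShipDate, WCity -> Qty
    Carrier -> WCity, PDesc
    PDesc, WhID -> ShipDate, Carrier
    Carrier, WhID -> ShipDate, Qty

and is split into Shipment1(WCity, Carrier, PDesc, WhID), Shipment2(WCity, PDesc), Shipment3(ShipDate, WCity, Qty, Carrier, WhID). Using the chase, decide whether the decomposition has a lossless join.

Yes

Chase test. Columns are ShipDate, WCity, Qty, Carrier, PDesc, WhID; row i has aⱼ where attribute j ∈ Shipmenti, else bᵢⱼ.
Initial tableau (one row per fragment):
  row 1: b11 a2 b13 a4 a5 a6
  row 2: b21 a2 b23 b24 a5 b26
  row 3: a1 a2 a3 a4 b35 a6
Rows 1 and 2 agree on WCity; apply WCity→Qty and equate their Qty entries.
Rows 1 and 3 agree on WCity; apply WCity→Qty and equate their Qty entries.
Rows 1 and 3 agree on Carrier; apply Carrier→WCity, PDesc and equate their WCity, PDesc entries.
Rows 1 and 3 agree on PDesc, WhID; apply PDesc, WhID→ShipDate, Carrier and equate their ShipDate, Carrier entries.
Row 1 is now all distinguished symbols — the join is lossless.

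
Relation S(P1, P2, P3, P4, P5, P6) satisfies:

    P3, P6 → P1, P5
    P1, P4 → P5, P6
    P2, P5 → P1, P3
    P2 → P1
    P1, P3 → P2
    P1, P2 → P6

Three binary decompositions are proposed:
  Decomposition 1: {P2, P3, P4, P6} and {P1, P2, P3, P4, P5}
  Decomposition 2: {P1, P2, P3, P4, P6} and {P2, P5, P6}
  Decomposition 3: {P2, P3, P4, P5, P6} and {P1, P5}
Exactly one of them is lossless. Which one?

Decomposition 1

Decomposition 1: common = {P2, P3, P4}, closure = {P1, P2, P3, P4, P5, P6} → lossless.
Decomposition 2: common = {P2, P6}, closure = {P1, P2, P6} → lossy.
Decomposition 3: common = {P5}, closure = {P5} → lossy.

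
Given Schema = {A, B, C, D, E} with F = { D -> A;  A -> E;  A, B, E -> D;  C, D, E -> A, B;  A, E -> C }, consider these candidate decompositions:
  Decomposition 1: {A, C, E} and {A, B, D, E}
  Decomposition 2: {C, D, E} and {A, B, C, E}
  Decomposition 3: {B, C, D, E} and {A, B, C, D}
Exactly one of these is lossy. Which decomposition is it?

Decomposition 1: common = {A, E}, closure = {A, C, E} → lossless.
Decomposition 2: common = {C, E}, closure = {C, E} → lossy.
Decomposition 3: common = {B, C, D}, closure = {A, B, C, D, E} → lossless.

Decomposition 2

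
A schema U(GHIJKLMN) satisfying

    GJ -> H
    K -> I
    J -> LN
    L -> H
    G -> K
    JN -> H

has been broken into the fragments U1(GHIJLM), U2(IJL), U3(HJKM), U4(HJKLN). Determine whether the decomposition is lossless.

Chase test. Columns are GHIJKLMN; row i has aⱼ where attribute j ∈ Ui, else bᵢⱼ.
Initial tableau (one row per fragment):
  row 1: a1 a2 a3 a4 b15 a6 a7 b18
  row 2: b21 b22 a3 a4 b25 a6 b27 b28
  row 3: b31 a2 b33 a4 a5 b36 a7 b38
  row 4: b41 a2 b43 a4 a5 a6 b47 a8
Rows 3 and 4 agree on K; apply K→I and equate their I entries.
Rows 1 and 2 agree on J; apply J→LN and equate their LN entries.
Rows 1 and 3 agree on J; apply J→LN and equate their LN entries.
Rows 1 and 4 agree on J; apply J→LN and equate their LN entries.
Rows 1 and 2 agree on L; apply L→H and equate their H entries.
No row becomes fully distinguished — the join is lossy.

No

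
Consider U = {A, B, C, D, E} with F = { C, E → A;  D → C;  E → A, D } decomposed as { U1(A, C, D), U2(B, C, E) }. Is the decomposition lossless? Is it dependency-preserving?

lossy and not dependency-preserving

Lossless test: (C)⁺ = {C}, which is a superkey of neither fragment — lossy.
Dependency preservation: the restricted closure of {C, E} across the fragments never reaches {A}, so C, E → A cannot be enforced without a join — not preserved.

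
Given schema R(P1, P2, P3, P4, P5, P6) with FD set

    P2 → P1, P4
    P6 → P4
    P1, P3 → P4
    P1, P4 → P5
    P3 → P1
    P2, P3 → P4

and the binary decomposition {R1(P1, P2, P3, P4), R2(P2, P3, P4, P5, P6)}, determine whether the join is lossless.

Common attributes: R1 ∩ R2 = {P2, P3, P4}.
Closure of {P2, P3, P4}: P2 → P1, P4 applies, adding P1; P1, P4 → P5 applies, adding P5. So (P2, P3, P4)⁺ = {P1, P2, P3, P4, P5}.
This closure contains every attribute of R1, so R1 ∩ R2 → R1. The join is lossless.

Yes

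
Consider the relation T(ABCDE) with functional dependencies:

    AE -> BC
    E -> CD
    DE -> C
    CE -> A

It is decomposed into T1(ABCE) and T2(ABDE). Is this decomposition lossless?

Common attributes: T1 ∩ T2 = {ABE}.
Closure of {ABE}: AE → BC applies, adding C; E → CD applies, adding D. So (ABE)⁺ = {ABCDE}.
This closure contains every attribute of T1, so T1 ∩ T2 → T1. The join is lossless.

Yes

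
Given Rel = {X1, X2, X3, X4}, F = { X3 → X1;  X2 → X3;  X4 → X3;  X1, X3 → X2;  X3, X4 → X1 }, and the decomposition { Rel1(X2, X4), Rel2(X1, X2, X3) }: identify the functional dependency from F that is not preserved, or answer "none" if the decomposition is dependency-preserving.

none

X3 → X1 lies within Rel2.
X2 → X3 lies within Rel2.
X4 → X3: restricted closure across fragments reaches X3.
X1, X3 → X2 lies within Rel2.
X3, X4 → X1: restricted closure across fragments reaches X1.
Every dependency is enforceable on the fragments, so the decomposition is dependency-preserving.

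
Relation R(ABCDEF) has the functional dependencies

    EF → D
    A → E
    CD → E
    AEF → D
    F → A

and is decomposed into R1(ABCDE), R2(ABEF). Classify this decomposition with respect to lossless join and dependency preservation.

Lossless test: (ABE)⁺ = {ABE}, which is a superkey of neither fragment — lossy.
Dependency preservation: the restricted closure of {EF} across the fragments never reaches {D}, so EF → D cannot be enforced without a join — not preserved.

lossy and not dependency-preserving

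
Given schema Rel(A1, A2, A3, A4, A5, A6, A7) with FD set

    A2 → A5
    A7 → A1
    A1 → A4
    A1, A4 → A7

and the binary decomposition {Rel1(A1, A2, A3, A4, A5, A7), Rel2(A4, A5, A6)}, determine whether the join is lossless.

Common attributes: Rel1 ∩ Rel2 = {A4, A5}.
No dependency enlarges {A4, A5}, so (A4, A5)⁺ = {A4, A5}.
The closure contains neither all of Rel1 = {A1, A2, A3, A4, A5, A7} nor all of Rel2 = {A4, A5, A6}, so the common attributes are not a superkey of either fragment. The join is lossy.

No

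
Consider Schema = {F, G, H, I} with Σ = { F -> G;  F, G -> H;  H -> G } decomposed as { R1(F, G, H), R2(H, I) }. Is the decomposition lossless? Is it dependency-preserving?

lossy but dependency-preserving

Lossless test: (H)⁺ = {G, H}, which is a superkey of neither fragment — lossy.
Dependency preservation: every FD's attributes lie within a single fragment, so each can be enforced locally — preserved.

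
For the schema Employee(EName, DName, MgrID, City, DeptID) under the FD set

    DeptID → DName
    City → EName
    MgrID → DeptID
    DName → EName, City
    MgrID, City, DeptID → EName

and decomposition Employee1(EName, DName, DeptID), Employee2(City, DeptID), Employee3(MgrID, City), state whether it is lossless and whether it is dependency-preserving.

lossy and not dependency-preserving

Lossless test (chase): Rows 1 and 2 agree on DeptID; apply DeptID→DName and equate their DName entries. Rows 2 and 3 agree on City; apply City→EName and equate their EName entries. Rows 1 and 2 agree on DName; apply DName→EName, City and equate their EName, City entries. No row becomes fully distinguished — the join is lossy.
Dependency preservation: the restricted closure of {City} across the fragments never reaches {EName}, so City → EName cannot be enforced without a join — not preserved.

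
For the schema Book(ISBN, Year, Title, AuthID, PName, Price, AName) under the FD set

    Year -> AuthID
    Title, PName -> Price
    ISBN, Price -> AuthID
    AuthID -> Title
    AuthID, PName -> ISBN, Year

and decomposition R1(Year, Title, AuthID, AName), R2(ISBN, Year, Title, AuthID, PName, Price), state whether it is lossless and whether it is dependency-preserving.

Lossless test: (Year, Title, AuthID)⁺ = {Year, Title, AuthID}, which is a superkey of neither fragment — lossy.
Dependency preservation: every FD's attributes lie within a single fragment, so each can be enforced locally — preserved.

lossy but dependency-preserving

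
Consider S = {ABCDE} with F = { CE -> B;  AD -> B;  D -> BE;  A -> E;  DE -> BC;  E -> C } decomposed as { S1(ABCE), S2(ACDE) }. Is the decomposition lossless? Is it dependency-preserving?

Lossless test: (ACE)⁺ = {ABCE}, which contains all of one fragment — lossless.
Dependency preservation: AD → B; D → BE; DE → BC are not contained in any single fragment, but the restricted closure of each left-hand side across the fragments still reaches the right-hand side; the remaining FDs each lie inside some fragment. All dependencies are preserved.

lossless and dependency-preserving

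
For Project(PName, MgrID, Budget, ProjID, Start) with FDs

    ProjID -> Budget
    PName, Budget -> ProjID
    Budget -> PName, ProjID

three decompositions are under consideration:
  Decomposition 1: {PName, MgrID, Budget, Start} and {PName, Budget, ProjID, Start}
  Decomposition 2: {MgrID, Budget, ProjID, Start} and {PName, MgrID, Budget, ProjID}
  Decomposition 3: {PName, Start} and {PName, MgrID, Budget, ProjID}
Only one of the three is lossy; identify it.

Decomposition 3

Decomposition 1: common = {PName, Budget, Start}, closure = {PName, Budget, ProjID, Start} → lossless.
Decomposition 2: common = {MgrID, Budget, ProjID}, closure = {PName, MgrID, Budget, ProjID} → lossless.
Decomposition 3: common = {PName}, closure = {PName} → lossy.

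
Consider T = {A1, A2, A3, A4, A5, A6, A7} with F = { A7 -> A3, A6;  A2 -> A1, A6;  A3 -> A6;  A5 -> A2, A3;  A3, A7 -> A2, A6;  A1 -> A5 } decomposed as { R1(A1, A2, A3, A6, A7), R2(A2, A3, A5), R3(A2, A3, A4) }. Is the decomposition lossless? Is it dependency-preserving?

lossy but dependency-preserving

Lossless test (chase): Rows 1 and 2 agree on A2; apply A2→A1, A6 and equate their A1, A6 entries. Rows 1 and 3 agree on A2; apply A2→A1, A6 and equate their A1, A6 entries. Rows 1 and 2 agree on A1; apply A1→A5 and equate their A5 entries. Rows 1 and 3 agree on A1; apply A1→A5 and equate their A5 entries. No row becomes fully distinguished — the join is lossy.
Dependency preservation: A1 → A5 is not contained in any single fragment, but the restricted closure of its left-hand side across the fragments still reaches the right-hand side; the remaining FDs each lie inside some fragment. All dependencies are preserved.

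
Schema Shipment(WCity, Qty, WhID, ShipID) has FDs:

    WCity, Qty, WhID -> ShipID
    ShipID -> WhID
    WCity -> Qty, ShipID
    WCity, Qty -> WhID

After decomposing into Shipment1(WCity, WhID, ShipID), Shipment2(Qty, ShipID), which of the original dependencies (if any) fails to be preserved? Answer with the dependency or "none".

Check WCity → Qty, ShipID: no single fragment contains all of {WCity, Qty, ShipID}, and the restricted closure of {WCity} across the fragments never reaches {Qty, ShipID}.
WCity, Qty, WhID → ShipID is preserved.
ShipID → WhID is preserved.
WCity, Qty → WhID is preserved.

WCity -> Qty, ShipID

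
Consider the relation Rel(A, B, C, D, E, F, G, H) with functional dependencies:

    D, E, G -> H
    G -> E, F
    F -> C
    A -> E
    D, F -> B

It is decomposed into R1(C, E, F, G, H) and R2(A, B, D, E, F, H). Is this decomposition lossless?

No

Common attributes: R1 ∩ R2 = {E, F, H}.
Closure of {E, F, H}: F → C applies, adding C. So (E, F, H)⁺ = {C, E, F, H}.
The closure contains neither all of R1 = {C, E, F, G, H} nor all of R2 = {A, B, D, E, F, H}, so the common attributes are not a superkey of either fragment. The join is lossy.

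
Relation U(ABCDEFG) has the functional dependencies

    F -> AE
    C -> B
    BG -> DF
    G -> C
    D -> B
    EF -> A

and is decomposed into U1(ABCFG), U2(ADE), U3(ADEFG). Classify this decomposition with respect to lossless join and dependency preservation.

Lossless test (chase): Rows 1 and 3 agree on F; apply F→AE and equate their AE entries. Rows 1 and 3 agree on G; apply G→C and equate their C entries. Rows 2 and 3 agree on D; apply D→B and equate their B entries. Rows 1 and 3 agree on C; apply C→B and equate their B entries. Rows 1 and 3 agree on BG; apply BG→DF and equate their DF entries. Row 1 is now all distinguished symbols — the join is lossless.
Dependency preservation: the restricted closure of {D} across the fragments never reaches {B}, so D → B cannot be enforced without a join — not preserved.

lossless but not dependency-preserving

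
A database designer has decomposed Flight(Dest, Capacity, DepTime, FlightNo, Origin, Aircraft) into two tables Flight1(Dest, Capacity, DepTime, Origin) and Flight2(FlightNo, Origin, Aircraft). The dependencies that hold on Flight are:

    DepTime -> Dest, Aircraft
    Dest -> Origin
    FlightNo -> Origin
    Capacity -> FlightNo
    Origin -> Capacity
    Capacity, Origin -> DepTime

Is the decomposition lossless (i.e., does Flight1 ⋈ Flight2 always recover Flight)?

Common attributes: Flight1 ∩ Flight2 = {Origin}.
Closure of {Origin}: Origin → Capacity applies, adding Capacity; Capacity, Origin → DepTime applies, adding DepTime; DepTime → Dest, Aircraft applies, adding Dest, Aircraft; Capacity → FlightNo applies, adding FlightNo. So (Origin)⁺ = {Dest, Capacity, DepTime, FlightNo, Origin, Aircraft}.
This closure contains every attribute of Flight1, so Flight1 ∩ Flight2 → Flight1. The join is lossless.

Yes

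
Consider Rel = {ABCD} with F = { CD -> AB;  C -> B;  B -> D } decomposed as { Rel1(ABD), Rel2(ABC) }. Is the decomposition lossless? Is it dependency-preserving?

lossless and dependency-preserving

Lossless test: (AB)⁺ = {ABD}, which contains all of one fragment — lossless.
Dependency preservation: CD → AB is not contained in any single fragment, but the restricted closure of its left-hand side across the fragments still reaches the right-hand side; the remaining FDs each lie inside some fragment. All dependencies are preserved.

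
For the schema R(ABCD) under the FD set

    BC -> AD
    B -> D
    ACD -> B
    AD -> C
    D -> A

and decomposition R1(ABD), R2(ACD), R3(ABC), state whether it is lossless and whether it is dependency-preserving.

lossless and dependency-preserving

Lossless test (chase): Rows 1 and 3 agree on B; apply B→D and equate their D entries. Rows 2 and 3 agree on ACD; apply ACD→B and equate their B entries. Rows 1 and 2 agree on AD; apply AD→C and equate their C entries. Row 1 is now all distinguished symbols — the join is lossless.
Dependency preservation: BC → AD; ACD → B are not contained in any single fragment, but the restricted closure of each left-hand side across the fragments still reaches the right-hand side; the remaining FDs each lie inside some fragment. All dependencies are preserved.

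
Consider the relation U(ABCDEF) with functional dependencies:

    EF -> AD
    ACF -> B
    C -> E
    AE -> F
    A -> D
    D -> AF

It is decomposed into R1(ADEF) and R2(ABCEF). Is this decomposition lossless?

Yes

Common attributes: R1 ∩ R2 = {AEF}.
Closure of {AEF}: EF → AD applies, adding D. So (AEF)⁺ = {ADEF}.
This closure contains every attribute of R1, so R1 ∩ R2 → R1. The join is lossless.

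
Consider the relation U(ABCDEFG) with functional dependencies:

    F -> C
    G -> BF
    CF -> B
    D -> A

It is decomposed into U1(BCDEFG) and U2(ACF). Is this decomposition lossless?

Common attributes: U1 ∩ U2 = {CF}.
Closure of {CF}: CF → B applies, adding B. So (CF)⁺ = {BCF}.
The closure contains neither all of U1 = {BCDEFG} nor all of U2 = {ACF}, so the common attributes are not a superkey of either fragment. The join is lossy.

No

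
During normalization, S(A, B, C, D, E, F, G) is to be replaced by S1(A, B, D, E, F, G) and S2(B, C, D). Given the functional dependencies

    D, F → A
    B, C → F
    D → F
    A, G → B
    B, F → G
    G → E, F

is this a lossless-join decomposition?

Yes

Common attributes: S1 ∩ S2 = {B, D}.
Closure of {B, D}: D → F applies, adding F; B, F → G applies, adding G; G → E, F applies, adding E; D, F → A applies, adding A. So (B, D)⁺ = {A, B, D, E, F, G}.
This closure contains every attribute of S1, so S1 ∩ S2 → S1. The join is lossless.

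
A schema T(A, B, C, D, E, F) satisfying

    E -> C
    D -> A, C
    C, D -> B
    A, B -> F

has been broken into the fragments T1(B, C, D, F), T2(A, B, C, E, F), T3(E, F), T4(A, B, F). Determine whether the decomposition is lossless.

Chase test. Columns are A, B, C, D, E, F; row i has aⱼ where attribute j ∈ Ti, else bᵢⱼ.
Initial tableau (one row per fragment):
  row 1: b11 a2 a3 a4 b15 a6
  row 2: a1 a2 a3 b24 a5 a6
  row 3: b31 b32 b33 b34 a5 a6
  row 4: a1 a2 b43 b44 b45 a6
Rows 2 and 3 agree on E; apply E→C and equate their C entries.
No row becomes fully distinguished — the join is lossy.

No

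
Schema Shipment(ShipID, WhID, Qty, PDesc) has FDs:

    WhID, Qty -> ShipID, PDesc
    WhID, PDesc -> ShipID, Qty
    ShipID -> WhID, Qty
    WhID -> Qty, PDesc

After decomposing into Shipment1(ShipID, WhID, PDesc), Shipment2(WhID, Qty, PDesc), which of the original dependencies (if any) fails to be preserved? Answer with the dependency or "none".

none

WhID, Qty → ShipID, PDesc: restricted closure across fragments reaches ShipID, PDesc.
WhID, PDesc → ShipID, Qty: restricted closure across fragments reaches ShipID, Qty.
ShipID → WhID, Qty: restricted closure across fragments reaches WhID, Qty.
WhID → Qty, PDesc lies within Shipment2.
Every dependency is enforceable on the fragments, so the decomposition is dependency-preserving.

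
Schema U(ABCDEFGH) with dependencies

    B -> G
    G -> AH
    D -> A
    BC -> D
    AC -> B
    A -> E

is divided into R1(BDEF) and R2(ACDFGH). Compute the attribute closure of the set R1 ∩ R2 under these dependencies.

R1 ∩ R2 = {DF}.
D → A applies, adding A
A → E applies, adding E
Closure: {ADEF}.

ADEF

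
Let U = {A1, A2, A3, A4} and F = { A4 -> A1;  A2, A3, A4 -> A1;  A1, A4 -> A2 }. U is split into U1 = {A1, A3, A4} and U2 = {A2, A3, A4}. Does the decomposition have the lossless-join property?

Common attributes: U1 ∩ U2 = {A3, A4}.
Closure of {A3, A4}: A4 → A1 applies, adding A1; A1, A4 → A2 applies, adding A2. So (A3, A4)⁺ = {A1, A2, A3, A4}.
This closure contains every attribute of U1, so U1 ∩ U2 → U1. The join is lossless.

Yes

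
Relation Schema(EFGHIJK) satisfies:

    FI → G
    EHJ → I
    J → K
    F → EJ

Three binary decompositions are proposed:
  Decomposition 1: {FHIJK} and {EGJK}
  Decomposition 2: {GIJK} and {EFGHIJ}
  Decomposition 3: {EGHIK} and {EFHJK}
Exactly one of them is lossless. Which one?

Decomposition 2

Decomposition 1: common = {JK}, closure = {JK} → lossy.
Decomposition 2: common = {GIJ}, closure = {GIJK} → lossless.
Decomposition 3: common = {EHK}, closure = {EHK} → lossy.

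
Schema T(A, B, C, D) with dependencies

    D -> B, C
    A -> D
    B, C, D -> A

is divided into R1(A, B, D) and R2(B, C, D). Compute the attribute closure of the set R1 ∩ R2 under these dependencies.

R1 ∩ R2 = {B, D}.
D → B, C applies, adding C
B, C, D → A applies, adding A
Closure: {A, B, C, D}.

A, B, C, D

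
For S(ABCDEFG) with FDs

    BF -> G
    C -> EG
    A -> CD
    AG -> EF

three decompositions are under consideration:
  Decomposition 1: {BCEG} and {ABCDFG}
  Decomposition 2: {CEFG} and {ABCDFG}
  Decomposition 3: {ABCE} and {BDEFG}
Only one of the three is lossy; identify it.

Decomposition 1: common = {BCG}, closure = {BCEG} → lossless.
Decomposition 2: common = {CFG}, closure = {CEFG} → lossless.
Decomposition 3: common = {BE}, closure = {BE} → lossy.

Decomposition 3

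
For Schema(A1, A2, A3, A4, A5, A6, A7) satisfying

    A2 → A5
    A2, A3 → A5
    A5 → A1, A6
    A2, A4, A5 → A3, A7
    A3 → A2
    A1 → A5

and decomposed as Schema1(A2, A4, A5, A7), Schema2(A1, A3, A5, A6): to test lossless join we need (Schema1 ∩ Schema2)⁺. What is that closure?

Schema1 ∩ Schema2 = {A5}.
A5 → A1, A6 applies, adding A1, A6
Closure: {A1, A5, A6}.

A1, A5, A6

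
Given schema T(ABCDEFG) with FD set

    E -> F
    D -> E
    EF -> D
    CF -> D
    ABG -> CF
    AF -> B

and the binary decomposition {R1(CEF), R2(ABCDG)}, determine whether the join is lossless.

Common attributes: R1 ∩ R2 = {C}.
No dependency enlarges {C}, so (C)⁺ = {C}.
The closure contains neither all of R1 = {CEF} nor all of R2 = {ABCDG}, so the common attributes are not a superkey of either fragment. The join is lossy.

No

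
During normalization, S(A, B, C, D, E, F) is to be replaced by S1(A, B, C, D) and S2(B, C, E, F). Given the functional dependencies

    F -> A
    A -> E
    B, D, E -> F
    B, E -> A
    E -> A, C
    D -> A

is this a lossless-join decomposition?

Common attributes: S1 ∩ S2 = {B, C}.
No dependency enlarges {B, C}, so (B, C)⁺ = {B, C}.
The closure contains neither all of S1 = {A, B, C, D} nor all of S2 = {B, C, E, F}, so the common attributes are not a superkey of either fragment. The join is lossy.

No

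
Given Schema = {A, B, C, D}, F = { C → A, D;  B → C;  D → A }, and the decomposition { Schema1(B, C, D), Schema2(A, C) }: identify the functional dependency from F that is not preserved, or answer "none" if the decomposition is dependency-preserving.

D → A

Check D → A: no single fragment contains all of {A, D}, and the restricted closure of {D} across the fragments never reaches {A}.
C → A, D is preserved.
B → C is preserved.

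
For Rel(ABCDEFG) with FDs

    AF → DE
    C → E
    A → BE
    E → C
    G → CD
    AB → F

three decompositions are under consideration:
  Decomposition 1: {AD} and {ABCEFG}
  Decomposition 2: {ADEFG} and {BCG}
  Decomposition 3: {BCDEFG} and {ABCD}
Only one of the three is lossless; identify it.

Decomposition 1

Decomposition 1: common = {A}, closure = {ABCDEF} → lossless.
Decomposition 2: common = {G}, closure = {CDEG} → lossy.
Decomposition 3: common = {BCD}, closure = {BCDE} → lossy.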